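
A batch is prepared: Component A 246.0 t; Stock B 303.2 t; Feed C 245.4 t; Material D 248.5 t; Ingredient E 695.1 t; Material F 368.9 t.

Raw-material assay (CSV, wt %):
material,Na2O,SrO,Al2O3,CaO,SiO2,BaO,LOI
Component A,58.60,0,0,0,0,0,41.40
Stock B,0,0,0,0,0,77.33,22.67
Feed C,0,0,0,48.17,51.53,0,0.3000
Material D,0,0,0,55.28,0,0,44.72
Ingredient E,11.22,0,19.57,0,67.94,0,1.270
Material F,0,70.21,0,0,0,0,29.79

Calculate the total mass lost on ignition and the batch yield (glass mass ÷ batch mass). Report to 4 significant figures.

LOI loss = 401.2 t; glass = 1706 t; yield = 80.96%

All internal work holds full precision at each step. The intermediate values are printed rounded to four significant digits as written — every reported value is rounded a single time; all derived quantities, including net glass mass, totals, yield, six oxide percentages, ignition loss, are computed starting from the weights per 1706 t of glass at full float precision precisely as stated by the question or the answer.
Each material's LOI contribution:
  Component A: 246.0 × 0.4140 = 101.8 t
  Stock B: 303.2 × 0.2267 = 68.74 t
  Feed C: 245.4 × 0.003000 = 0.7362 t
  Material D: 248.5 × 0.4472 = 111.1 t
  Ingredient E: 695.1 × 0.01270 = 8.828 t
  Material F: 368.9 × 0.2979 = 109.9 t
Total LOI = 401.2 t
Glass = batch − LOI = 2107 − 401.2 = 1706 t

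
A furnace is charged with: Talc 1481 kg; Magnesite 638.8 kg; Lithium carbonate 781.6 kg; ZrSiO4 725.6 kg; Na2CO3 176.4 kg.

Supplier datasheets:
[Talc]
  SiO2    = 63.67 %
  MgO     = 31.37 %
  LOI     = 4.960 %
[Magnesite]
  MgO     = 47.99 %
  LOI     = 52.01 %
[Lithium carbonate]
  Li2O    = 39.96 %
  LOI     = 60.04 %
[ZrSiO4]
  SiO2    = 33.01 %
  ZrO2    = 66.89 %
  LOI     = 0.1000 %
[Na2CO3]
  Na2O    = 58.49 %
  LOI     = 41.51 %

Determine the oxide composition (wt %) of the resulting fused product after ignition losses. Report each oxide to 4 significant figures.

Glass mass = 2854 kg (batch 3803 − LOI 948.9).
Composition: SiO2 41.43%, MgO 27.02%, Na2O 3.615%, Li2O 10.94%, ZrO2 17.00%

The working math holds exact precision from start to finish; mid-chain values are displayed, rounded to four significant digits, in the working; each reported figure carries a single rounding. Derived quantities (five oxide percentages, glass mass, LOI, yield, the totals) are rebuilt in full precision from the weighed amounts per 2854 kg of glass exactly as shown in question or answer.
Delivered oxide masses:
  SiO2: 1481·0.6367 + 725.6·0.3301 = 1182 kg
  MgO: 1481·0.3137 + 638.8·0.4799 = 771.1 kg
  Na2O: 176.4·0.5849 = 103.2 kg
  Li2O: 781.6·0.3996 = 312.3 kg
  ZrO2: 725.6·0.6689 = 485.4 kg
LOI: 1481·0.04960 + 638.8·0.5201 + 781.6·0.6004 + 725.6·0.001000 + 176.4·0.4151 = 948.9 kg
The glass mass, total less LOI, = 3803 − 948.9 = 2854 kg (= the summed oxide contributions)
each wt % is 100 × oxide ÷ glass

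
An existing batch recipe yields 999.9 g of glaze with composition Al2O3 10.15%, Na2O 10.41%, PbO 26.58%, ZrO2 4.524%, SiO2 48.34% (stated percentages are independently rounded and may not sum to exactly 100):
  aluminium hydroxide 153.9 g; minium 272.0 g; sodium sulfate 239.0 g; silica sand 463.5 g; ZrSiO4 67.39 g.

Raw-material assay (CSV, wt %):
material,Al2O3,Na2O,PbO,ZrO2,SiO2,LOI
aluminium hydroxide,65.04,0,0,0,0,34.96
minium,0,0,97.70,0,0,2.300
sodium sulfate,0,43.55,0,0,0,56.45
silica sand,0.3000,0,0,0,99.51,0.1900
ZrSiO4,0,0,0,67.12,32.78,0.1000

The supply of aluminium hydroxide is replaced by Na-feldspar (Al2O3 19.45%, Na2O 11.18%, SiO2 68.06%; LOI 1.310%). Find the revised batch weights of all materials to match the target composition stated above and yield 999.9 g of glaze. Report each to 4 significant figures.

Mid-chain values are printed with 4-significant-digit rounding across the worked steps — the working math runs at full precision in every operation. Each reported result includes exactly one rounding. Derived quantities, which include the totals, net glass mass, yield, five oxide percentages, ignition loss, are carried at exact precision, as written in the problem or the answer, starting from the weights on 999.9 g of glass.
Oxide-by-oxide targets in 999.9 g glaze:
  Al2O3: 10.15% × 999.9 = 101.5 g
  Na2O: 10.41% × 999.9 = 104.1 g
  PbO: 26.58% × 999.9 = 265.8 g
  ZrO2: 4.524% × 999.9 = 45.24 g
  SiO2: 48.34% × 999.9 = 483.4 g
Mass-balance tally per oxide with the batch weights as given, under the basis named above (target by target, the sums agree up to rounding of the answer):
  Al2O3: 520.1·0.1945 + 107.8·0.003000 = 101.5 g (target 101.5 g)
  Na2O: 520.1·0.1118 + 105.5·0.4355 = 104.1 g (target 104.1 g)
  PbO: 272.0·0.9770 = 265.7 g (target 265.8 g)
  ZrO2: 67.39·0.6712 = 45.23 g (target 45.24 g)
  SiO2: 520.1·0.6806 + 107.8·0.9951 + 67.39·0.3278 = 483.3 g (target 483.4 g)
Consistency of the glass mass: net batch after ignition = 999.9 g (targets for the oxides total 999.9 g; with the basis standing at 999.9 g — a pure rounding effect).
Summing the batch: Σ batch = 1073 g; LOI removed, Σ of batch·LOI: 72.90 g; the yield ratio, glass ÷ batch: 93.20%.

Revised batch per 999.9 g glaze:
  Na-feldspar: 520.1 g
  minium: 272.0 g
  sodium sulfate: 105.5 g
  silica sand: 107.8 g
  ZrSiO4: 67.39 g
Total batch = 1073 g; LOI loss = 72.90 g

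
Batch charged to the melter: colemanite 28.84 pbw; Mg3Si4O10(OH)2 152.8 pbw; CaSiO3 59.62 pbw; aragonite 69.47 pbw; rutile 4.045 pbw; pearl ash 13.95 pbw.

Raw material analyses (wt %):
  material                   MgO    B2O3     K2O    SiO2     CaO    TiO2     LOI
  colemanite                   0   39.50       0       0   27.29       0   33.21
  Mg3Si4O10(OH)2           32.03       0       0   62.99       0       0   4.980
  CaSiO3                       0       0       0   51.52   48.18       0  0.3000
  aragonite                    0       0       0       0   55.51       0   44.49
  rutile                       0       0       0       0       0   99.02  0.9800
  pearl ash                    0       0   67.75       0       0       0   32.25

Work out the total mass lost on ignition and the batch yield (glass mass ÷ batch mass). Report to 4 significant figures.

In-progress results are printed, rounded to 4 significant figures, when written out; every computation keeps full float precision from start to finish — every reported result sees exactly one rounding. The derived quantities (the yield, the totals, ignition loss, glass mass, six oxide percentages) are re-derived using the weight values on 275.9 pbw of glass in full float precision as given in problem or answer.
Each material's LOI contribution:
  colemanite: 28.84 × 0.3321 = 9.578 pbw
  Mg3Si4O10(OH)2: 152.8 × 0.04980 = 7.609 pbw
  CaSiO3: 59.62 × 0.003000 = 0.1789 pbw
  aragonite: 69.47 × 0.4449 = 30.91 pbw
  rutile: 4.045 × 0.009800 = 0.03964 pbw
  pearl ash: 13.95 × 0.3225 = 4.499 pbw
Total LOI = 52.81 pbw
Glass = batch − LOI = 328.7 − 52.81 = 275.9 pbw

LOI loss = 52.81 pbw; glass = 275.9 pbw; yield = 83.93%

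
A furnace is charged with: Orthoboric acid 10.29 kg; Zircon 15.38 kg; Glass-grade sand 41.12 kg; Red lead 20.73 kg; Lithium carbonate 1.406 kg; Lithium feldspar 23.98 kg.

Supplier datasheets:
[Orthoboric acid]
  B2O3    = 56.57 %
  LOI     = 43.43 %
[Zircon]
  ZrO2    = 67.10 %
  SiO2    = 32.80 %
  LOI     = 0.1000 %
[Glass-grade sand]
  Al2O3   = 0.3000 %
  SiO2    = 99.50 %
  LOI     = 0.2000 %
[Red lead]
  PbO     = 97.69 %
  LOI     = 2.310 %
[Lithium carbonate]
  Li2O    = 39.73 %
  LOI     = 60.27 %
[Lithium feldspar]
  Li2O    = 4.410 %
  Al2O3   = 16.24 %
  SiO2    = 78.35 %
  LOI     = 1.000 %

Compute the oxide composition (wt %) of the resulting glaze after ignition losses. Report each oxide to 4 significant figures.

Glass mass = 106.8 kg (batch 112.9 − LOI 6.133).
Composition: Li2O 1.514%, PbO 18.97%, ZrO2 9.665%, Al2O3 3.763%, B2O3 5.452%, SiO2 60.64%

Every computation runs at full float precision in every operation. In-progress results are printed rounded off to 4 significant figures across the worked steps; each reported result sees exactly one rounding — all derived quantities (six oxide percentages, the totals, net glass mass, the yield, LOI) are recomputed from the batch weights on 106.8 kg of glass at full float precision, as given in the question or the answer.
Delivered oxide masses:
  Li2O: 1.406·0.3973 + 23.98·0.04410 = 1.616 kg
  PbO: 20.73·0.9769 = 20.25 kg
  ZrO2: 15.38·0.6710 = 10.32 kg
  Al2O3: 41.12·0.003000 + 23.98·0.1624 = 4.018 kg
  B2O3: 10.29·0.5657 = 5.821 kg
  SiO2: 15.38·0.3280 + 41.12·0.9950 + 23.98·0.7835 = 64.75 kg
LOI: 10.29·0.4343 + 15.38·0.001000 + 41.12·0.002000 + 20.73·0.02310 + 1.406·0.6027 + 23.98·0.01000 = 6.133 kg
The glass mass, total less LOI, = 112.9 − 6.133 = 106.8 kg (= the summed oxide contributions)
oxide / glass × 100 gives the wt %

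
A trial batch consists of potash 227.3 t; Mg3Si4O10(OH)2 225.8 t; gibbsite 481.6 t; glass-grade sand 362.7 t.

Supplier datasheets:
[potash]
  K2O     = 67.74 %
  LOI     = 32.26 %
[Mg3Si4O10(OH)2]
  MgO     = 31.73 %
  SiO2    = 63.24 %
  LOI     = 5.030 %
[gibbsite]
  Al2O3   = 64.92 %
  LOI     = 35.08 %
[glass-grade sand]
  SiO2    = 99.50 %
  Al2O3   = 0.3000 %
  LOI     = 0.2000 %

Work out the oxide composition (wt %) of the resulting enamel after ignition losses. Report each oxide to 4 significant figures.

Glass mass = 1043 t (batch 1297 − LOI 254.4).
Composition: MgO 6.869%, SiO2 48.29%, K2O 14.76%, Al2O3 30.08%

All internal work maintains full float precision at all times — in-progress results are shown with 4-significant-digit rounding as written — each reported figure is rounded once only. The derived quantities are recomputed using the weight values per 1043 t of glass at full float precision (yield, glass mass, four oxide percentages, totals, LOI) precisely as stated by question or answer.
Delivered oxide masses:
  MgO: 225.8·0.3173 = 71.65 t
  SiO2: 225.8·0.6324 + 362.7·0.9950 = 503.7 t
  K2O: 227.3·0.6774 = 154.0 t
  Al2O3: 481.6·0.6492 + 362.7·0.003000 = 313.7 t
LOI: 227.3·0.3226 + 225.8·0.05030 + 481.6·0.3508 + 362.7·0.002000 = 254.4 t
Resulting glass, batch − LOI: 1297 − 254.4 = 1043 t (= Σ oxide masses)
each wt % is 100 × oxide ÷ glass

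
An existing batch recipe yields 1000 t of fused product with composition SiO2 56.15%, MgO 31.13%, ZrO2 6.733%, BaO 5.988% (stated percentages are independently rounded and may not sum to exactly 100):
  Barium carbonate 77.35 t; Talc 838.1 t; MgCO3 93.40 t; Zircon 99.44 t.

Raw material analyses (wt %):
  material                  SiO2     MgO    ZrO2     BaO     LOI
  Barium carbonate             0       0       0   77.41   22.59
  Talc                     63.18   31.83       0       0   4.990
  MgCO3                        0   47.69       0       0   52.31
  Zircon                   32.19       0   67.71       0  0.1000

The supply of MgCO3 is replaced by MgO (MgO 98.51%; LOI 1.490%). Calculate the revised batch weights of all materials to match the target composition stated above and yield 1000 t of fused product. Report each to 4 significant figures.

Revised batch per 1000 t fused product:
  Barium carbonate: 77.35 t
  Talc: 838.1 t
  MgO: 45.22 t
  Zircon: 99.44 t
Total batch = 1060 t; LOI loss = 60.07 t

The whole derivation runs at exact precision from start to finish — the intermediate values are printed rounded off to 4 significant digits on the page. Exactly one rounding lands on every reported figure — all derived quantities are recomputed at full float precision (LOI, the four compositions, the yield, the totals, net glass mass) from the batch weights per 1000 t of glass as written in the problem or answer text.
Target masses of each oxide per 1000 t fused product:
  SiO2: 56.15% × 1000 = 561.5 t
  MgO: 31.13% × 1000 = 311.3 t
  ZrO2: 6.733% × 1000 = 67.33 t
  BaO: 5.988% × 1000 = 59.88 t
Per-oxide balance check given the weights on record, per the basis as stated (sum by sum, the targets are met net of answer rounding effects):
  SiO2: 838.1·0.6318 + 99.44·0.3219 = 561.5 t (target 561.5 t)
  MgO: 838.1·0.3183 + 45.22·0.9851 = 311.3 t (target 311.3 t)
  ZrO2: 99.44·0.6771 = 67.33 t (target 67.33 t)
  BaO: 77.35·0.7741 = 59.88 t (target 59.88 t)
Glass-mass sanity pass: Σ batch − LOI loss = 1000 t (per-oxide target masses sum to 1000 t; with the basis standing at 1000 t — any gap is answer rounding).
Total batch = Σ batch = 1060 t; loss to ignition Σ batch·LOI = 60.07 t; the yield ratio, glass ÷ batch: 94.33%.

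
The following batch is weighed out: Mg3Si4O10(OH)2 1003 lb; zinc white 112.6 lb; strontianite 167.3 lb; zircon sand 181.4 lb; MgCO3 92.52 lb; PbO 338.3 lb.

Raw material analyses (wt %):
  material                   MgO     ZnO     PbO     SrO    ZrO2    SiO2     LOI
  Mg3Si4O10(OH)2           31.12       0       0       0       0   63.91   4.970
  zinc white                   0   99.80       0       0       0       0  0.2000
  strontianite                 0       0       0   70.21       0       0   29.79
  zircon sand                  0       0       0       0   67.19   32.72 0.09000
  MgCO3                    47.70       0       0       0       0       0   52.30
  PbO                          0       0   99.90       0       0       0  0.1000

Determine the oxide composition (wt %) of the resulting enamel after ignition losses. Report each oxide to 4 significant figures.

Glass mass = 1746 lb (batch 1895 − LOI 148.8).
Composition: MgO 20.40%, ZnO 6.435%, PbO 19.35%, SrO 6.726%, ZrO2 6.979%, SiO2 40.11%

Values along the way are displayed rounded to four significant digits in the working. All arithmetic keeps exact precision at every stage. Each reported figure is rounded once only — the derived quantities, including the yield, the totals, net glass mass, LOI, the six compositions, are recomputed starting from the weights on 1746 lb of glass in full float precision exactly as printed in the problem or the answer.
Oxide masses out of the charge:
  MgO: 1003·0.3112 + 92.52·0.4770 = 356.3 lb
  ZnO: 112.6·0.9980 = 112.4 lb
  PbO: 338.3·0.9990 = 338.0 lb
  SrO: 167.3·0.7021 = 117.5 lb
  ZrO2: 181.4·0.6719 = 121.9 lb
  SiO2: 1003·0.6391 + 181.4·0.3272 = 700.4 lb
LOI: 1003·0.04970 + 112.6·0.002000 + 167.3·0.2979 + 181.4·9.000e-04 + 92.52·0.5230 + 338.3·0.001000 = 148.8 lb
batch − LOI leaves glass = 1895 − 148.8 = 1746 lb (= the summed oxide contributions)
percent by weight: oxide/glass ×100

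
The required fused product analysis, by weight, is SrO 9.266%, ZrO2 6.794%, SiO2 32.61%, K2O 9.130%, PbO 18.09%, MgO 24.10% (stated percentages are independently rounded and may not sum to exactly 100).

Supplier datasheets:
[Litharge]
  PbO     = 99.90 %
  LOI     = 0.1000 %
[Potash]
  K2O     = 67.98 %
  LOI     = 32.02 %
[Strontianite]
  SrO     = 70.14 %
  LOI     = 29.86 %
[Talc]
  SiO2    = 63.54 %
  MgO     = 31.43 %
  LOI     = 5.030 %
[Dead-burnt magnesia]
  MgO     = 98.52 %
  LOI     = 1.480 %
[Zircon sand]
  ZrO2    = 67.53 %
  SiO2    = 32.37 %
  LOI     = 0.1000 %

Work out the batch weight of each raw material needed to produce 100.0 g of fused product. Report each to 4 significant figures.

The intermediate values appear rounded to 4 significant figures in the working; all internal work keeps full float precision at each step; each reported figure receives exactly one rounding; the derived quantities, which include the yield, net glass mass, six oxide percentages, the totals, LOI, are re-derived at exact precision, as written in either problem or answer, from the batch weights at 100.0 g of glass.
Per-oxide target masses for 100.0 g fused product:
  SrO: 9.266% × 100.0 = 9.266 g
  ZrO2: 6.794% × 100.0 = 6.794 g
  SiO2: 32.61% × 100.0 = 32.61 g
  K2O: 9.130% × 100.0 = 9.130 g
  PbO: 18.09% × 100.0 = 18.09 g
  MgO: 24.10% × 100.0 = 24.10 g
Sums-versus-targets review on the weights just shown, at the basis given (oxide sums agree with the targets net of answer rounding effects):
  SrO: 13.21·0.7014 = 9.265 g (target 9.266 g)
  ZrO2: 10.06·0.6753 = 6.794 g (target 6.794 g)
  SiO2: 46.20·0.6354 + 10.06·0.3237 = 32.61 g (target 32.61 g)
  K2O: 13.43·0.6798 = 9.130 g (target 9.130 g)
  PbO: 18.11·0.9990 = 18.09 g (target 18.09 g)
  MgO: 46.20·0.3143 + 9.724·0.9852 = 24.10 g (target 24.10 g)
Glass-mass closure: whole batch net of LOI = 99.99 g (per-oxide target masses sum to 99.99 g; with the basis standing at 100.0 g — deltas are rounding alone).
Summing the batch: Σ batch = 110.7 g; ignition loss, Σ(batch × LOI) = 10.74 g; yield, glass over the total, = 90.30%.

Batch per 100.0 g fused product:
  Litharge: 18.11 g
  Potash: 13.43 g
  Strontianite: 13.21 g
  Talc: 46.20 g
  Dead-burnt magnesia: 9.724 g
  Zircon sand: 10.06 g
Total batch = 110.7 g; LOI loss = 10.74 g; yield = 90.30%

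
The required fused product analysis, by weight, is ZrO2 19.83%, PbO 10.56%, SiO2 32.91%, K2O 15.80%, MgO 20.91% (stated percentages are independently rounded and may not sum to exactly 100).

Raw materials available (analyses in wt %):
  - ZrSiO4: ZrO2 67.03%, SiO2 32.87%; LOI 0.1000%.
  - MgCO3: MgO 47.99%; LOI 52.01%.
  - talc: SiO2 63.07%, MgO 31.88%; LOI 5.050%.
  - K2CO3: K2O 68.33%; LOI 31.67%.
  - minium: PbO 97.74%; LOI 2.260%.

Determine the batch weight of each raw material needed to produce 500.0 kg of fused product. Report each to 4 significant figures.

Batch per 500.0 kg fused product:
  ZrSiO4: 147.9 kg
  MgCO3: 95.75 kg
  talc: 183.8 kg
  K2CO3: 115.6 kg
  minium: 54.02 kg
Total batch = 597.1 kg; LOI loss = 97.06 kg; yield = 83.74%

All internal work runs at full precision all the way through — working values are displayed rounded to 4 significant figures as written. Exactly one rounding lands on every reported figure — the derived quantities, which include five oxide percentages, the totals, the yield, glass mass, ignition loss, are re-derived in full float precision, exactly as shown in question or answer, from the weighed amounts at 500.0 kg of glass.
Target oxide masses per 500.0 kg fused product:
  ZrO2: 19.83% × 500.0 = 99.15 kg
  PbO: 10.56% × 500.0 = 52.80 kg
  SiO2: 32.91% × 500.0 = 164.6 kg
  K2O: 15.80% × 500.0 = 79.00 kg
  MgO: 20.91% × 500.0 = 104.6 kg
Mass-balance tally per oxide working from each reported weight, on the stated basis (sums match the target masses once rounding is allowed for):
  ZrO2: 147.9·0.6703 = 99.14 kg (target 99.15 kg)
  PbO: 54.02·0.9774 = 52.80 kg (target 52.80 kg)
  SiO2: 147.9·0.3287 + 183.8·0.6307 = 164.5 kg (target 164.6 kg)
  K2O: 115.6·0.6833 = 78.99 kg (target 79.00 kg)
  MgO: 95.75·0.4799 + 183.8·0.3188 = 104.5 kg (target 104.6 kg)
The glass-mass cross-check: total batch − LOI = 500.0 kg (targets for the oxides total 500.0 kg; with the basis standing at 500.0 kg — differing by rounding only).
Whole-batch sum: Σ batch = 597.1 kg; LOI removed, Σ of batch·LOI: 97.06 kg; as yield: glass ÷ batch → 83.74%.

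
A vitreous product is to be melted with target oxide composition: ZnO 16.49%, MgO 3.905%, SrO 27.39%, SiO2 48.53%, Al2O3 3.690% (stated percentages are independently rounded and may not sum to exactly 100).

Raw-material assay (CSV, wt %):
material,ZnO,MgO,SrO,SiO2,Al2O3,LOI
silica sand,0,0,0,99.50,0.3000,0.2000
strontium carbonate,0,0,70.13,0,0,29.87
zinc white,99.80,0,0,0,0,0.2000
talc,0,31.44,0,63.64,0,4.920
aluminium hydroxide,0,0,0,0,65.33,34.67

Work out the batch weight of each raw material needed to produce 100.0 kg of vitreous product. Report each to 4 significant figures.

Batch per 100.0 kg vitreous product:
  silica sand: 40.83 kg
  strontium carbonate: 39.06 kg
  zinc white: 16.52 kg
  talc: 12.42 kg
  aluminium hydroxide: 5.461 kg
Total batch = 114.3 kg; LOI loss = 14.29 kg; yield = 87.50%

The intermediate values are displayed (rounded to four significant figures) in the working — each numeric step maintains full float precision throughout; each reported number includes exactly one rounding. All derived quantities (net glass mass, yield, totals, the five compositions, LOI) are re-derived in full float precision from the weighed amounts on 100.0 kg of glass precisely as stated by problem or answer.
Per-oxide target masses for 100.0 kg vitreous product:
  ZnO: 16.49% × 100.0 = 16.49 kg
  MgO: 3.905% × 100.0 = 3.905 kg
  SrO: 27.39% × 100.0 = 27.39 kg
  SiO2: 48.53% × 100.0 = 48.53 kg
  Al2O3: 3.690% × 100.0 = 3.690 kg
Checking each oxide sum given the weights on record, for the quoted basis mass (delivered sums recover each target given rounding of the digits):
  ZnO: 16.52·0.9980 = 16.49 kg (target 16.49 kg)
  MgO: 12.42·0.3144 = 3.905 kg (target 3.905 kg)
  SrO: 39.06·0.7013 = 27.39 kg (target 27.39 kg)
  SiO2: 40.83·0.9950 + 12.42·0.6364 = 48.53 kg (target 48.53 kg)
  Al2O3: 40.83·0.003000 + 5.461·0.6533 = 3.690 kg (target 3.690 kg)
Glass-mass sanity pass: total batch − LOI = 100.0 kg (the Σ of target masses is 100.0 kg; against the stated basis, 100.0 kg — gaps are rounding artifacts).
Whole-batch sum: Σ batch = 114.3 kg; the LOI term Σ batch·LOI equals 14.29 kg; yield = glass ÷ total batch = 87.50%.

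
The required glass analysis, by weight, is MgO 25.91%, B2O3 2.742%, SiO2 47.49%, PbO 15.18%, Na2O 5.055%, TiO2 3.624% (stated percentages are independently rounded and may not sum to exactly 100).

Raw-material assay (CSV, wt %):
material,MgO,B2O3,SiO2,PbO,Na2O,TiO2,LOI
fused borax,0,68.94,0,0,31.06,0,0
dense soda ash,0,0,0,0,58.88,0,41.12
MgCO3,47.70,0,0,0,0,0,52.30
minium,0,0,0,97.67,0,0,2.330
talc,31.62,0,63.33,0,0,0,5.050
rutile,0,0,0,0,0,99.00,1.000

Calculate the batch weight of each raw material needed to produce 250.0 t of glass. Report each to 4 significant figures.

Working values are shown (rounded to 4 significant digits) across the worked steps — the working math maintains full precision from start to finish; every reported figure undergoes a single rounding; the derived quantities, including net glass mass, the six compositions, totals, the yield, ignition loss, are carried using the weight values at 250.0 t of glass in full float precision, as set out in question or answer.
Target oxide masses per 250.0 t glass:
  MgO: 25.91% × 250.0 = 64.78 t
  B2O3: 2.742% × 250.0 = 6.855 t
  SiO2: 47.49% × 250.0 = 118.7 t
  PbO: 15.18% × 250.0 = 37.95 t
  Na2O: 5.055% × 250.0 = 12.64 t
  TiO2: 3.624% × 250.0 = 9.060 t
Per-oxide balance check working from each reported weight, under the basis named above (sum by sum, the targets are met given rounding of the digits):
  MgO: 11.52·0.4770 + 187.5·0.3162 = 64.78 t (target 64.78 t)
  B2O3: 9.943·0.6894 = 6.855 t (target 6.855 t)
  SiO2: 187.5·0.6333 = 118.7 t (target 118.7 t)
  PbO: 38.86·0.9767 = 37.95 t (target 37.95 t)
  Na2O: 9.943·0.3106 + 16.22·0.5888 = 12.64 t (target 12.64 t)
  TiO2: 9.152·0.9900 = 9.060 t (target 9.060 t)
The glass-mass cross-check: batch total minus LOI = 250.0 t (targets for the oxides total 250.0 t; versus the stated basis of 250.0 t — gaps are rounding artifacts).
Whole-batch sum: Σ batch = 273.2 t; the LOI term Σ batch·LOI equals 23.16 t; the yield ratio, glass ÷ batch: 91.52%.

Batch per 250.0 t glass:
  fused borax: 9.943 t
  dense soda ash: 16.22 t
  MgCO3: 11.52 t
  minium: 38.86 t
  talc: 187.5 t
  rutile: 9.152 t
Total batch = 273.2 t; LOI loss = 23.16 t; yield = 91.52%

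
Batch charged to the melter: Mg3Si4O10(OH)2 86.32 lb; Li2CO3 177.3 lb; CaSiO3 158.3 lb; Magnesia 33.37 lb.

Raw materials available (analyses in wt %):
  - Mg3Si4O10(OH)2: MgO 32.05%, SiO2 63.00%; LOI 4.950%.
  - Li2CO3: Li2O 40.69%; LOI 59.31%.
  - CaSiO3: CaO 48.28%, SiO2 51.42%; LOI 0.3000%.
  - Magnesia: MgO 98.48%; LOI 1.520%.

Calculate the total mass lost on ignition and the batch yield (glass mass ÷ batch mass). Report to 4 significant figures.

The intermediate values are displayed, rounded to four significant digits, when written out. The working math keeps full precision in all steps — each reported value takes just one rounding — all derived quantities are re-derived starting from the weights on 344.9 lb of glass in exact precision (the yield, totals, the four compositions, net glass mass, ignition loss) precisely as stated by the question or the answer.
Ignition loss by material:
  Mg3Si4O10(OH)2: 86.32 × 0.04950 = 4.273 lb
  Li2CO3: 177.3 × 0.5931 = 105.2 lb
  CaSiO3: 158.3 × 0.003000 = 0.4749 lb
  Magnesia: 33.37 × 0.01520 = 0.5072 lb
Total LOI = 110.4 lb
Glass = batch − LOI = 455.3 − 110.4 = 344.9 lb

LOI loss = 110.4 lb; glass = 344.9 lb; yield = 75.75%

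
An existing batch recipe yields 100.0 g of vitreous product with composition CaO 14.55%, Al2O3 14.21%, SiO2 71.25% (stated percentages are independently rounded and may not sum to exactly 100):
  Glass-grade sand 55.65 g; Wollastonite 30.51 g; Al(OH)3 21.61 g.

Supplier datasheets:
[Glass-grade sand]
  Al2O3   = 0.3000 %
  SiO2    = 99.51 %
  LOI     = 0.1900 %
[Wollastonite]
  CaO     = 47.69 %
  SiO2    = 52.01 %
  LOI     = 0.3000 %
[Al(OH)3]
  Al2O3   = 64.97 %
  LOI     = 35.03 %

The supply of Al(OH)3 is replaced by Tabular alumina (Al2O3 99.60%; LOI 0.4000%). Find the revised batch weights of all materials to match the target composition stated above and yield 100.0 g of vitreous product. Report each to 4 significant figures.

Revised batch per 100.0 g vitreous product:
  Glass-grade sand: 55.65 g
  Wollastonite: 30.51 g
  Tabular alumina: 14.10 g
Total batch = 100.3 g; LOI loss = 0.2537 g

Intermediates are displayed rounded to 4 significant figures at each printed step; every computation runs at exact precision in every operation — each reported figure takes just one rounding; all derived quantities are carried using the weight values for 100.0 g of glass at full float precision (the three compositions, net glass mass, LOI, totals, yield) as written in the problem or answer text.
Per-oxide target masses for 100.0 g vitreous product:
  CaO: 14.55% × 100.0 = 14.55 g
  Al2O3: 14.21% × 100.0 = 14.21 g
  SiO2: 71.25% × 100.0 = 71.25 g
A balance pass over the oxides, per the reported batch figures, relative to the basis at hand (each sum matches its target mass given rounding of the digits):
  CaO: 30.51·0.4769 = 14.55 g (target 14.55 g)
  Al2O3: 55.65·0.003000 + 14.10·0.9960 = 14.21 g (target 14.21 g)
  SiO2: 55.65·0.9951 + 30.51·0.5201 = 71.25 g (target 71.25 g)
Mass balance on the glass: whole batch net of LOI = 100.0 g (summing oxide targets gives 100.0 g; stated basis 100.0 g — a pure rounding effect).
Whole-batch sum: Σ batch = 100.3 g; ignition loss, Σ(batch × LOI) = 0.2537 g; yield = glass ÷ total batch = 99.75%.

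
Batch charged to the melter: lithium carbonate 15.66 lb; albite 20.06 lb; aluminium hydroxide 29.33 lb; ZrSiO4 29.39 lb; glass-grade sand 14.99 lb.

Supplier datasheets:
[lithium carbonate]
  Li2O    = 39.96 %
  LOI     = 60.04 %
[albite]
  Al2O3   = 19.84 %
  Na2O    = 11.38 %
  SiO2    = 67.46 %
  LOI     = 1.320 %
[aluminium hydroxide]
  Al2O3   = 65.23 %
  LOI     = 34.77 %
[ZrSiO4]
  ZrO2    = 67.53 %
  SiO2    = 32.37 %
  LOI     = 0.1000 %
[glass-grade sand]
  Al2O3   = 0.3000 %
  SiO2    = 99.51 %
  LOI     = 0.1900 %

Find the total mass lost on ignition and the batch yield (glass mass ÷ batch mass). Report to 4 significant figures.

All arithmetic runs at full precision all the way through — the intermediate values are displayed, with 4-significant-digit rounding, at each printed step — every reported number takes a single rounding — the derived quantities are rebuilt starting from the weights per 89.51 lb of glass at exact precision (the five compositions, LOI, the yield, net glass mass, totals), as given in problem or answer.
Material-by-material LOI:
  lithium carbonate: 15.66 × 0.6004 = 9.402 lb
  albite: 20.06 × 0.01320 = 0.2648 lb
  aluminium hydroxide: 29.33 × 0.3477 = 10.20 lb
  ZrSiO4: 29.39 × 0.001000 = 0.02939 lb
  glass-grade sand: 14.99 × 0.001900 = 0.02848 lb
Total LOI = 19.92 lb
Glass = batch − LOI = 109.4 − 19.92 = 89.51 lb

LOI loss = 19.92 lb; glass = 89.51 lb; yield = 81.79%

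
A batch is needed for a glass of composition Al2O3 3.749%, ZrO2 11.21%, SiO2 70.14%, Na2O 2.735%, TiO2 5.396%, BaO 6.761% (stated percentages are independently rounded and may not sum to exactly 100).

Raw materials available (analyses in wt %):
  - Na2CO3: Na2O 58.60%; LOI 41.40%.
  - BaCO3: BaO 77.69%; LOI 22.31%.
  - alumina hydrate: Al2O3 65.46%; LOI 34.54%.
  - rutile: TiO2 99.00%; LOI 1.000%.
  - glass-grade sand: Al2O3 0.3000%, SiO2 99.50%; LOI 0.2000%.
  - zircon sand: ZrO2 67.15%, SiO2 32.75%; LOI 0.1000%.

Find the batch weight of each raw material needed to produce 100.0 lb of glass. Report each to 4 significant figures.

Batch per 100.0 lb glass:
  Na2CO3: 4.667 lb
  BaCO3: 8.703 lb
  alumina hydrate: 5.429 lb
  rutile: 5.451 lb
  glass-grade sand: 65.00 lb
  zircon sand: 16.69 lb
Total batch = 105.9 lb; LOI loss = 5.950 lb; yield = 94.38%

Working values are printed rounded off to 4 significant figures at each printed step. Each numeric step keeps full float precision in every operation; a single rounding produces every reported figure — derived quantities (the six compositions, glass mass, the totals, ignition loss, the yield) are re-derived at full float precision from the weighed amounts on 100.0 lb of glass as given in the question or the answer.
Per-oxide target masses for 100.0 lb glass:
  Al2O3: 3.749% × 100.0 = 3.749 lb
  ZrO2: 11.21% × 100.0 = 11.21 lb
  SiO2: 70.14% × 100.0 = 70.14 lb
  Na2O: 2.735% × 100.0 = 2.735 lb
  TiO2: 5.396% × 100.0 = 5.396 lb
  BaO: 6.761% × 100.0 = 6.761 lb
Verifying the oxide balance from the weights as reported, on the stated basis (summed amounts equal target values once rounding is allowed for):
  Al2O3: 5.429·0.6546 + 65.00·0.003000 = 3.749 lb (target 3.749 lb)
  ZrO2: 16.69·0.6715 = 11.21 lb (target 11.21 lb)
  SiO2: 65.00·0.9950 + 16.69·0.3275 = 70.14 lb (target 70.14 lb)
  Na2O: 4.667·0.5860 = 2.735 lb (target 2.735 lb)
  TiO2: 5.451·0.9900 = 5.396 lb (target 5.396 lb)
  BaO: 8.703·0.7769 = 6.761 lb (target 6.761 lb)
Glass-mass sanity pass: batch Σ − ignition loss = 99.99 lb (the Σ of target masses is 99.99 lb; basis as stated: 100.0 lb — a pure rounding effect).
Summing the batch: Σ batch = 105.9 lb; ignition loss, Σ(batch × LOI) = 5.950 lb; yield, glass over the total, = 94.38%.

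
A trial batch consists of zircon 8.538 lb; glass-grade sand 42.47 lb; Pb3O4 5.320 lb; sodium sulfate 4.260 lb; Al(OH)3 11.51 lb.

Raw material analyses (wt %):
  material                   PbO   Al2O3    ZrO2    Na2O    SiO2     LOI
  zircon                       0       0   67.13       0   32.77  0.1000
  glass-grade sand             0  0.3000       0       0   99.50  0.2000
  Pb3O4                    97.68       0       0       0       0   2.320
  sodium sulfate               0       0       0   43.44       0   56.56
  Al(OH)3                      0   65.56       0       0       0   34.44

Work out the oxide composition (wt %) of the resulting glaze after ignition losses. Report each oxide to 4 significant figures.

Glass mass = 65.51 lb (batch 72.10 − LOI 6.590).
Composition: PbO 7.933%, Al2O3 11.71%, ZrO2 8.749%, Na2O 2.825%, SiO2 68.78%

Intermediates are printed rounded off to 4 significant figures as written; the working math runs at exact precision through every step. Each reported number is rounded once only — the derived quantities, which include glass mass, LOI, totals, the five compositions, the yield, are re-derived at exact precision, as set out in the problem or the answer, from the weighed amounts per 65.51 lb of glass.
Oxide masses out of the charge:
  PbO: 5.320·0.9768 = 5.197 lb
  Al2O3: 42.47·0.003000 + 11.51·0.6556 = 7.673 lb
  ZrO2: 8.538·0.6713 = 5.732 lb
  Na2O: 4.260·0.4344 = 1.851 lb
  SiO2: 8.538·0.3277 + 42.47·0.9950 = 45.06 lb
LOI: 8.538·0.001000 + 42.47·0.002000 + 5.320·0.02320 + 4.260·0.5656 + 11.51·0.3444 = 6.590 lb
The glass mass, total less LOI, = 72.10 − 6.590 = 65.51 lb (= the summed oxide contributions)
each oxide over glass, ×100, is wt %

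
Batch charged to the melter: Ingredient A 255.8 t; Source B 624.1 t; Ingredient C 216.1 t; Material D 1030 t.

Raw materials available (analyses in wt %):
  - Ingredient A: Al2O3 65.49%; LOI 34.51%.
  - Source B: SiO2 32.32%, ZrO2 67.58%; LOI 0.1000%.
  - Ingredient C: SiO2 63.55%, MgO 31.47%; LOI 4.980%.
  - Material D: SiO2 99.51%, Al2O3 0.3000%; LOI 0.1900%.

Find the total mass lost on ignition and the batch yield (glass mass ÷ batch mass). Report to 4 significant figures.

Mid-chain values are printed rounded off to 4 significant figures in the printout. Every computation maintains exact precision throughout; every reported value takes just one rounding; all derived quantities (four oxide percentages, totals, glass mass, yield, ignition loss) are carried at full precision using the weight values on 2024 t of glass, as set out in problem or answer.
Each material's LOI contribution:
  Ingredient A: 255.8 × 0.3451 = 88.28 t
  Source B: 624.1 × 0.001000 = 0.6241 t
  Ingredient C: 216.1 × 0.04980 = 10.76 t
  Material D: 1030 × 0.001900 = 1.957 t
Total LOI = 101.6 t
Glass = batch − LOI = 2126 − 101.6 = 2024 t

LOI loss = 101.6 t; glass = 2024 t; yield = 95.22%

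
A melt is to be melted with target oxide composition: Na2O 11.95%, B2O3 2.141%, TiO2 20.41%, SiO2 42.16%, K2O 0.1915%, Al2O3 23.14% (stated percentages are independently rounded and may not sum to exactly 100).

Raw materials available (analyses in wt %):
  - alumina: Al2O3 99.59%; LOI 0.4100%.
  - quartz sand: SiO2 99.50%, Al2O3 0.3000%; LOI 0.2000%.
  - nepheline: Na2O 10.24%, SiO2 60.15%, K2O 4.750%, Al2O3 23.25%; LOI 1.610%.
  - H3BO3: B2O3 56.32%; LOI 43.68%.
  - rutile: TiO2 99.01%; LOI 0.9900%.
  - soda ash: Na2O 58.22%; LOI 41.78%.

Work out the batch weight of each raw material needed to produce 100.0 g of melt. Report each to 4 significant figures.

Batch per 100.0 g melt:
  alumina: 22.17 g
  quartz sand: 39.93 g
  nepheline: 4.032 g
  H3BO3: 3.801 g
  rutile: 20.61 g
  soda ash: 19.82 g
Total batch = 110.4 g; LOI loss = 10.38 g; yield = 90.59%

The working math holds exact precision at every stage. In-progress results are displayed, rounded to four significant figures, at each printed step — every reported number is rounded exactly once. All derived quantities are rebuilt starting from the weights on 100.0 g of glass in full float precision (totals, yield, six oxide percentages, ignition loss, net glass mass) as written in question or answer.
Target masses of each oxide per 100.0 g melt:
  Na2O: 11.95% × 100.0 = 11.95 g
  B2O3: 2.141% × 100.0 = 2.141 g
  TiO2: 20.41% × 100.0 = 20.41 g
  SiO2: 42.16% × 100.0 = 42.16 g
  K2O: 0.1915% × 100.0 = 0.1915 g
  Al2O3: 23.14% × 100.0 = 23.14 g
Per-oxide balance check using the reported weights, relative to the basis at hand (each sum matches its target mass up to rounding of the answer):
  Na2O: 4.032·0.1024 + 19.82·0.5822 = 11.95 g (target 11.95 g)
  B2O3: 3.801·0.5632 = 2.141 g (target 2.141 g)
  TiO2: 20.61·0.9901 = 20.41 g (target 20.41 g)
  SiO2: 39.93·0.9950 + 4.032·0.6015 = 42.16 g (target 42.16 g)
  K2O: 4.032·0.04750 = 0.1915 g (target 0.1915 g)
  Al2O3: 22.17·0.9959 + 39.93·0.003000 + 4.032·0.2325 = 23.14 g (target 23.14 g)
Mass balance on the glass: total batch − LOI = 99.98 g (summing oxide targets gives 99.99 g; versus the stated basis of 100.0 g — a pure rounding effect).
Adding the batch up: Σ batch = 110.4 g; LOI removed, Σ of batch·LOI: 10.38 g; yield = glass ÷ total batch = 90.59%.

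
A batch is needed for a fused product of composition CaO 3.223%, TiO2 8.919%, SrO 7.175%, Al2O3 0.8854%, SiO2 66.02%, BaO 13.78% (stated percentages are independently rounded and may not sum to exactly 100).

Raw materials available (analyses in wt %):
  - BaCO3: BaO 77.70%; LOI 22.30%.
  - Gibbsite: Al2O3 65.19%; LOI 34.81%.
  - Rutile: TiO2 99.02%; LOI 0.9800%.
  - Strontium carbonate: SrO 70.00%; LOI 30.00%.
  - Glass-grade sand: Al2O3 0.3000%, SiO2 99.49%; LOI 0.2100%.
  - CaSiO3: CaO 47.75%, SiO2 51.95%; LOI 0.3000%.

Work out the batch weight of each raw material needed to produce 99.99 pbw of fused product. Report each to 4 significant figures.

In-progress results appear rounded off to 4 significant digits when written out — all arithmetic holds full precision from start to finish; a single rounding produces each reported figure. The derived quantities are computed in full float precision (the yield, the six compositions, the totals, net glass mass, LOI) from the weighed amounts for 99.99 pbw of glass precisely as stated by question or answer.
Target oxide masses per 99.99 pbw fused product:
  CaO: 3.223% × 99.99 = 3.223 pbw
  TiO2: 8.919% × 99.99 = 8.918 pbw
  SrO: 7.175% × 99.99 = 7.174 pbw
  Al2O3: 0.8854% × 99.99 = 0.8853 pbw
  SiO2: 66.02% × 99.99 = 66.01 pbw
  BaO: 13.78% × 99.99 = 13.78 pbw
Checking each oxide sum working from each reported weight, versus the basis set out (delivered sums recover each target once rounding is allowed for):
  CaO: 6.749·0.4775 = 3.223 pbw (target 3.223 pbw)
  TiO2: 9.006·0.9902 = 8.918 pbw (target 8.918 pbw)
  SrO: 10.25·0.7000 = 7.175 pbw (target 7.174 pbw)
  Al2O3: 1.069·0.6519 + 62.83·0.003000 = 0.8854 pbw (target 0.8853 pbw)
  SiO2: 62.83·0.9949 + 6.749·0.5195 = 66.02 pbw (target 66.01 pbw)
  BaO: 17.73·0.7770 = 13.78 pbw (target 13.78 pbw)
Glass-mass sanity pass: total charge less LOI = 99.99 pbw (summing oxide targets gives 99.99 pbw; with the basis standing at 99.99 pbw — any gap is answer rounding).
Batch grand total — Σ batch = 107.6 pbw; the LOI term Σ batch·LOI equals 7.641 pbw; as yield: glass ÷ batch → 92.90%.

Batch per 99.99 pbw fused product:
  BaCO3: 17.73 pbw
  Gibbsite: 1.069 pbw
  Rutile: 9.006 pbw
  Strontium carbonate: 10.25 pbw
  Glass-grade sand: 62.83 pbw
  CaSiO3: 6.749 pbw
Total batch = 107.6 pbw; LOI loss = 7.641 pbw; yield = 92.90%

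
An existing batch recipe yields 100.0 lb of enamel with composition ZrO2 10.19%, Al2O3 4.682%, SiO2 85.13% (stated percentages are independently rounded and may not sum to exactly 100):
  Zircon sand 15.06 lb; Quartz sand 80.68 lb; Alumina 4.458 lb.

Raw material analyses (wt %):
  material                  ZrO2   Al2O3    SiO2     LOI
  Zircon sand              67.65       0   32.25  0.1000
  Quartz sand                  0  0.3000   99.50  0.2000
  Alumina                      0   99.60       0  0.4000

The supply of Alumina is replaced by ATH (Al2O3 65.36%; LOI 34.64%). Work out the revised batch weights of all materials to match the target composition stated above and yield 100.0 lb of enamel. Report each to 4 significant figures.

Revised batch per 100.0 lb enamel:
  Zircon sand: 15.06 lb
  Quartz sand: 80.68 lb
  ATH: 6.793 lb
Total batch = 102.5 lb; LOI loss = 2.530 lb

All internal work keeps full float precision at all times. Rounding to four significant digits governs each in-between result as shown — every reported result takes exactly one rounding; derived quantities are carried starting from the weights for 100.0 lb of glass in exact precision (the yield, ignition loss, the three compositions, totals, net glass mass), as set out in question or answer.
Target masses of each oxide per 100.0 lb enamel:
  ZrO2: 10.19% × 100.0 = 10.19 lb
  Al2O3: 4.682% × 100.0 = 4.682 lb
  SiO2: 85.13% × 100.0 = 85.13 lb
Verifying the oxide balance working from each reported weight, under the basis named above (sums match the target masses once rounding is allowed for):
  ZrO2: 15.06·0.6765 = 10.19 lb (target 10.19 lb)
  Al2O3: 80.68·0.003000 + 6.793·0.6536 = 4.682 lb (target 4.682 lb)
  SiO2: 15.06·0.3225 + 80.68·0.9950 = 85.13 lb (target 85.13 lb)
Mass balance on the glass: total batch − LOI = 100.0 lb (summing oxide targets gives 100.0 lb; the stated basis being 100.0 lb — rounding explains the deltas).
Total batch = Σ batch = 102.5 lb; LOI loss = Σ batch·LOI = 2.530 lb; yield = glass ÷ total batch = 97.53%.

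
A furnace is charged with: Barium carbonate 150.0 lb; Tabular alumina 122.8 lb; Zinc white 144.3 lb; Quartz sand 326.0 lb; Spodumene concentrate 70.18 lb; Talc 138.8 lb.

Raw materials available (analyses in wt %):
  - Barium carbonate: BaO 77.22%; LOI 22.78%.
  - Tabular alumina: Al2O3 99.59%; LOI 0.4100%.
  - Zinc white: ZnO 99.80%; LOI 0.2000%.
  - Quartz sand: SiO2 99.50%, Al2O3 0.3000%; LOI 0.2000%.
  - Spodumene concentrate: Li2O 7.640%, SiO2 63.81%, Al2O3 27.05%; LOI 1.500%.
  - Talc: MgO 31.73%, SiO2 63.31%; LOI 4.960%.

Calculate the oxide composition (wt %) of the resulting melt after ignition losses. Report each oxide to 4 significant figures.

All arithmetic keeps full float precision end to end — values along the way are displayed, rounded to 4 significant figures, between the steps; each reported value is rounded a single time — the derived quantities (the six compositions, glass mass, yield, ignition loss, the totals) are recomputed using the weight values for 908.5 lb of glass in exact precision, as they appear in the problem or answer text.
Mass of each oxide from the mix:
  ZnO: 144.3·0.9980 = 144.0 lb
  MgO: 138.8·0.3173 = 44.04 lb
  BaO: 150.0·0.7722 = 115.8 lb
  Li2O: 70.18·0.07640 = 5.362 lb
  SiO2: 326.0·0.9950 + 70.18·0.6381 + 138.8·0.6331 = 457.0 lb
  Al2O3: 122.8·0.9959 + 326.0·0.003000 + 70.18·0.2705 = 142.3 lb
LOI: 150.0·0.2278 + 122.8·0.004100 + 144.3·0.002000 + 326.0·0.002000 + 70.18·0.01500 + 138.8·0.04960 = 43.55 lb
Glass mass = batch − LOI = 952.1 − 43.55 = 908.5 lb (= the summed oxide contributions)
percent share: oxide ÷ glass, ×100

Glass mass = 908.5 lb (batch 952.1 − LOI 43.55).
Composition: ZnO 15.85%, MgO 4.848%, BaO 12.75%, Li2O 0.5902%, SiO2 50.30%, Al2O3 15.66%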